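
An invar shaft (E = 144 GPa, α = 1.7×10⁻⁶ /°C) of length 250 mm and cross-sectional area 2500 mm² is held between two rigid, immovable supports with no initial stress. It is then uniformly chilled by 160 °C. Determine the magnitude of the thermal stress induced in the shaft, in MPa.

σ ≈ 39.2 MPa (tensile)

The supports are rigid, so the total axial strain is zero. The restrained thermal strain is ε = αΔT = 1.7×10⁻⁶ × 160 = 272×10⁻⁶.
Hence σ = E·αΔT = 144×10³ × 272×10⁻⁶ = 39.17 MPa, tensile.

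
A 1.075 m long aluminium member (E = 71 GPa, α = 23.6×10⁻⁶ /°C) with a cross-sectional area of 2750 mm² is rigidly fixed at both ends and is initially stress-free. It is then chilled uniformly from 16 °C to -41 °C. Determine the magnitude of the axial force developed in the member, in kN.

Full restraint means ε = 0, so the stress is σ = EαΔT = 71×10³ × 23.6×10⁻⁶ × 57 = 95.51 MPa.
P = AEαΔT = 2750 × 71×10³ × 23.6×10⁻⁶ × 57 = 262.7 kN (tensile).

P ≈ 263 kN (tensile)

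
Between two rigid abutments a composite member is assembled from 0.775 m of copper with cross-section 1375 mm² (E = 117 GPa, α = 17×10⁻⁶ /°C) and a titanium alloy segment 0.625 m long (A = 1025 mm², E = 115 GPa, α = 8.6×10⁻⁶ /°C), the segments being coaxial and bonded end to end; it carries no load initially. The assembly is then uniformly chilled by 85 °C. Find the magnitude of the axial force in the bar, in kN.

P ≈ 156 kN (tensile)

If the supports were absent, the total length change would be Σ αᵢΔT Lᵢ = 17×10⁻⁶×85×775 + 8.6×10⁻⁶×85×625 = 1.577 mm.
The walls prevent any net length change, so an axial force P (same in every segment) develops. Compatibility: P · Σ Lᵢ/(AᵢEᵢ) = δ_free.
Σ Lᵢ/(AᵢEᵢ) = 775/(1375×117×10³) + 625/(1025×115×10³) = 1.012×10⁻⁵ mm/N.
Hence P = δ_free / Σ(L/AE) = 1.577/1.012×10⁻⁵ = 155.8 kN (tensile).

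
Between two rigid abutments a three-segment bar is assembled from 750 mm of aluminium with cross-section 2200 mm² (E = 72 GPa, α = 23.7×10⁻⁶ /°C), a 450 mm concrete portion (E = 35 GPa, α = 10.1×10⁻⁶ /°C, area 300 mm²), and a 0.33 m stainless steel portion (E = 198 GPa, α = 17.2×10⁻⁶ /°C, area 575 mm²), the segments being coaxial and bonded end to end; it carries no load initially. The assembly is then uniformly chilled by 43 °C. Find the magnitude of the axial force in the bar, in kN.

With the walls removed the bar would change length by δ_free = Σ αᵢΔT Lᵢ = 23.7×10⁻⁶×43×750 + 10.1×10⁻⁶×43×450 + 17.2×10⁻⁶×43×330 = 1.204 mm.
Since the ends are fixed, an axial force P builds up, equal in every segment, with P · Σ Lᵢ/(AᵢEᵢ) = δ_free.
The series flexibility is Σ Lᵢ/(AᵢEᵢ) = 750/(2200×72×10³) + 450/(300×35×10³) + 330/(575×198×10³) = 5.049×10⁻⁵ mm/N.
Hence P = δ_free / Σ(L/AE) = 1.204/5.049×10⁻⁵ = 23.84 kN (tensile).

P ≈ 23.8 kN (tensile)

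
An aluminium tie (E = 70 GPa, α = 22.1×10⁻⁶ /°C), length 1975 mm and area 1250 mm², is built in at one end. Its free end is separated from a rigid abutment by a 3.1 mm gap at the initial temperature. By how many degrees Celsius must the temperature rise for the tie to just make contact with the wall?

The gap closes when αΔT L = 3.1 mm, since the tie is still unstressed at that instant.
ΔT = 3.1 / (22.1×10⁻⁶ × 1975) = 71.02 °C.

ΔT ≈ 71 °C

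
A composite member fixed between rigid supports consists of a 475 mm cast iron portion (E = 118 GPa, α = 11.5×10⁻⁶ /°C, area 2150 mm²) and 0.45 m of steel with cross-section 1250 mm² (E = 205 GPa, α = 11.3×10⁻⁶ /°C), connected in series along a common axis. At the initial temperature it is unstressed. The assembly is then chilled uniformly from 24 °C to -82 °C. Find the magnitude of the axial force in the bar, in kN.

P ≈ 308 kN (tensile)

Free thermal contraction of the whole bar: Σ αᵢΔT Lᵢ = 11.5×10⁻⁶×106×475 + 11.3×10⁻⁶×106×450 = 1.118 mm.
Since the ends are fixed, an axial force P builds up, equal in every segment, with P · Σ Lᵢ/(AᵢEᵢ) = δ_free.
The series flexibility is Σ Lᵢ/(AᵢEᵢ) = 475/(2150×118×10³) + 450/(1250×205×10³) = 3.628×10⁻⁶ mm/N.
Hence P = δ_free / Σ(L/AE) = 1.118/3.628×10⁻⁶ = 308.1 kN (tensile).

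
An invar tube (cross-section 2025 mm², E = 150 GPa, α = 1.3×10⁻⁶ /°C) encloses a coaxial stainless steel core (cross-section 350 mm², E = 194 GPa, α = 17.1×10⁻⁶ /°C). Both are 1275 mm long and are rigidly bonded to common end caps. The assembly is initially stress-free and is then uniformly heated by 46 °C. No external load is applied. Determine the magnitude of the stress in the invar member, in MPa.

σ ≈ 19.9 MPa (tensile)

Both members must finish at the same length. With the larger α, the stainless steel tends to over-expand; the plates restrain it, putting the stainless steel in compression and the invar in tension. With no external load the two internal forces are equal and opposite, magnitude P.
Equating the net (thermal + elastic) strains gives |α₁ − α₂|·ΔT = P·[1/(A₁E₁) + 1/(A₂E₂)].
|α₁ − α₂|·ΔT = 15.8×10⁻⁶ × 46 = 0.0007268.
1/(A₁E₁) + 1/(A₂E₂) = 1/(2025×150×10³) + 1/(350×194×10³) = 1.802×10⁻⁸ N⁻¹.
P = 0.0007268 / 1.802×10⁻⁸ = 40330 N = 40.33 kN.
σ_{invar} = P/A₁ = 40330/2025 = 19.92 MPa, tensile.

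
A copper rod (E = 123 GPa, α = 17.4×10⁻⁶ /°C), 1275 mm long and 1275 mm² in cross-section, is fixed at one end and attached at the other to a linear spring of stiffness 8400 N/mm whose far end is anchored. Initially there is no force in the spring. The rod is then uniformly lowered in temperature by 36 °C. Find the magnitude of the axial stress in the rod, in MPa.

σ ≈ 4.93 MPa (tensile)

The unrestrained thermal change is αΔT L = 17.4×10⁻⁶ × 36 × 1275 = 0.7987 mm.
With a force P in the spring, the elastic change of the rod is PL/(AE) and that of the spring is P/k; compatibility requires their sum to equal δ_free.
P [ L/(AE) + 1/k ] = δ_free → P [ 1275/(1275×123×10³) + 1/(8400) ] = 0.7987.
P = 0.7987 / 0.0001272 = 6280 N.
σ = P/A = 6280/1275 = 4.925 MPa.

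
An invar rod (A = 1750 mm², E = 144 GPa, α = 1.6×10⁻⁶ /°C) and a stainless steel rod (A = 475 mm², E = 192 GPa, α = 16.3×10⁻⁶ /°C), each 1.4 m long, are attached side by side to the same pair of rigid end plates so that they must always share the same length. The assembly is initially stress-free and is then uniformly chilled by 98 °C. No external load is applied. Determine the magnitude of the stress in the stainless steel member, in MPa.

Equilibrium of a rigid end plate with no external load gives equal and opposite internal forces ±P in the two members. Since α_{stainless steel} > α_{invar}, cooling drives the stainless steel into tension and the invar into compression.
Setting the final lengths equal and cancelling L: (α₁ − α₂)ΔT = P/(A₁E₁) + P/(A₂E₂).
|α₁ − α₂|·ΔT = 14.7×10⁻⁶ × 98 = 0.001441.
1/(A₁E₁) + 1/(A₂E₂) = 1/(1750×144×10³) + 1/(475×192×10³) = 1.493×10⁻⁸ N⁻¹.
P = 0.001441 / 1.493×10⁻⁸ = 96470 N = 96.47 kN.
σ_{stainless steel} = P/A₂ = 96470/475 = 203.1 MPa, tensile.

σ ≈ 203 MPa (tensile)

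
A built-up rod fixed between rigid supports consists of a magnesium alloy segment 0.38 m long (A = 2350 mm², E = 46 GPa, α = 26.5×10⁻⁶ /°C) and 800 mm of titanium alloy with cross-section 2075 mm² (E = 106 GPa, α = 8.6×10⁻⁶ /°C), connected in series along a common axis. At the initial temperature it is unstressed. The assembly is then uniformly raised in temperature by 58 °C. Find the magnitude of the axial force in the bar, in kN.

P ≈ 137 kN (compressive)

Free thermal expansion of the whole bar: Σ αᵢΔT Lᵢ = 26.5×10⁻⁶×58×380 + 8.6×10⁻⁶×58×800 = 0.9831 mm.
Since the ends are fixed, an axial force P builds up, equal in every segment, with P · Σ Lᵢ/(AᵢEᵢ) = δ_free.
The series flexibility is Σ Lᵢ/(AᵢEᵢ) = 380/(2350×46×10³) + 800/(2075×106×10³) = 7.152×10⁻⁶ mm/N.
Hence P = δ_free / Σ(L/AE) = 0.9831/7.152×10⁻⁶ = 137.4 kN (compressive).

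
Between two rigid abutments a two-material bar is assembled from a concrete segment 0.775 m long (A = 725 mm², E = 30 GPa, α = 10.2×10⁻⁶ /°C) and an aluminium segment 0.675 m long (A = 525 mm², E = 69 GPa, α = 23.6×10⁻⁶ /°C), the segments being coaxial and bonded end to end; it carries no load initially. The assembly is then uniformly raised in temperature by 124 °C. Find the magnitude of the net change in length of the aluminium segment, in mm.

With the walls removed the bar would change length by δ_free = Σ αᵢΔT Lᵢ = 10.2×10⁻⁶×124×775 + 23.6×10⁻⁶×124×675 = 2.956 mm.
Since the ends are fixed, an axial force P builds up, equal in every segment, with P · Σ Lᵢ/(AᵢEᵢ) = δ_free.
Σ Lᵢ/(AᵢEᵢ) = 775/(725×30×10³) + 675/(525×69×10³) = 5.427×10⁻⁵ mm/N.
So P = 2.956 / 5.427×10⁻⁵ = 54.46 kN, compressive.
For the aluminium segment, free thermal change = 23.6×10⁻⁶×124×675 = 1.975 mm and elastic change from P = 54460×675/(525×69×10³) = 1.015 mm; these oppose, so the net change is 0.96 mm (segment lengthens).

|ΔL| ≈ 0.96 mm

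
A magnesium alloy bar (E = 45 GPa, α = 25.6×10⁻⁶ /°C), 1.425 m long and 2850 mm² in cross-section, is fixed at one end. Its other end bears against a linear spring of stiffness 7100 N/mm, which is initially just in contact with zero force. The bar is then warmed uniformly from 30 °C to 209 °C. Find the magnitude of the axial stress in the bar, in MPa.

σ ≈ 15.1 MPa (compressive)

If the spring were absent the bar would lengthen by αΔT L = 25.6×10⁻⁶ × 179 × 1425 = 6.53 mm.
Let P be the compressive force at the spring. The bar shortens elastically by PL/(AE) and the spring compresses by P/k; together these equal δ_free.
So P = δ_free / [L/(AE) + 1/k] = 6.53 / [ 1425/(2850×45×10³) + 1/(7100) ].
P = 6.53 / 0.000152 = 42970 N.
σ = P/A = 42970/2850 = 15.08 MPa.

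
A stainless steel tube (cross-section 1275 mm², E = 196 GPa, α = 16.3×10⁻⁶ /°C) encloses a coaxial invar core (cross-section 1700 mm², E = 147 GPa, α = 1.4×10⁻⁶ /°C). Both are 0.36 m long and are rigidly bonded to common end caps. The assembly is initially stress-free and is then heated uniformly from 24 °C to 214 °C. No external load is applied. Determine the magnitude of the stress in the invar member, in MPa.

σ ≈ 208 MPa (tensile)

The stainless steel has the larger α, so on heating it would change length more than the invar if both were free. The rigid plates force a common final length, so the stainless steel is put into compression and the invar into tension, with equal and opposite forces P (no external load).
Compatibility of the two members (thermal + elastic change equal): (α₁ − α₂)ΔT = P·[1/(A₁E₁) + 1/(A₂E₂)].
|α₁ − α₂|·ΔT = 14.9×10⁻⁶ × 190 = 0.002831.
1/(A₁E₁) + 1/(A₂E₂) = 1/(1275×196×10³) + 1/(1700×147×10³) = 8.003×10⁻⁹ N⁻¹.
So P = 0.002831 / 8.003×10⁻⁹ = 353.7 kN.
σ_{invar} = P/A₂ = 353700/1700 = 208.1 MPa, tensile.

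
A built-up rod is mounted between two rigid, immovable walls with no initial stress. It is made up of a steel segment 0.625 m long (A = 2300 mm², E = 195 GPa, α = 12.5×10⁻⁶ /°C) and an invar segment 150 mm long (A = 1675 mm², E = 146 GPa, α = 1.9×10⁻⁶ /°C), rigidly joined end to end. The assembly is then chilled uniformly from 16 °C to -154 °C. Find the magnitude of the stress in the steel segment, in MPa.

If the supports were absent, the total length change would be Σ αᵢΔT Lᵢ = 12.5×10⁻⁶×170×625 + 1.9×10⁻⁶×170×150 = 1.377 mm.
Since the ends are fixed, an axial force P builds up, equal in every segment, with P · Σ Lᵢ/(AᵢEᵢ) = δ_free.
Σ Lᵢ/(AᵢEᵢ) = 625/(2300×195×10³) + 150/(1675×146×10³) = 2.007×10⁻⁶ mm/N.
Hence P = δ_free / Σ(L/AE) = 1.377/2.007×10⁻⁶ = 685.9 kN (tensile).
σ_{steel} = P / A = 685900 / 2300 = 298.2 MPa.

σ ≈ 298 MPa (tensile)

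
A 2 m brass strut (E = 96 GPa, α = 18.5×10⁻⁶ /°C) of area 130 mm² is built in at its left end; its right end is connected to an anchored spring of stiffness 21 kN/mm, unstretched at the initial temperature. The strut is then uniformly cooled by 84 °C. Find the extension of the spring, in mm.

δ ≈ 0.712 mm

The unrestrained thermal change is αΔT L = 18.5×10⁻⁶ × 84 × 2000 = 3.108 mm.
With a force P in the spring, the elastic change of the strut is PL/(AE) and that of the spring is P/k; compatibility requires their sum to equal δ_free.
So P = δ_free / [L/(AE) + 1/k] = 3.108 / [ 2000/(130×96×10³) + 1/(21×10³) ].
P = 3.108 / 0.0002079 = 14950 N.
Spring extension = P/k = 14950/(21×10³) = 0.712 mm.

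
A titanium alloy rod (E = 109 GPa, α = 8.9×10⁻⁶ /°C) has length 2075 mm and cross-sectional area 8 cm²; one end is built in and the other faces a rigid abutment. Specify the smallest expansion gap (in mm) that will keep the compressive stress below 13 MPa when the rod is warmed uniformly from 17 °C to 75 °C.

With no wall the rod would lengthen by αΔT L = 8.9×10⁻⁶ × 58 × 2075 = 1.071 mm.
At the allowable stress the elastic shortening the wall may impose is σL/E = 13 × 2075 / (109×10³) = 0.2475 mm.
So the gap has to take up the difference, g_min = δ_free − σL/E = 1.071 − 0.2475 = 0.8236 mm.

g ≈ 0.824 mm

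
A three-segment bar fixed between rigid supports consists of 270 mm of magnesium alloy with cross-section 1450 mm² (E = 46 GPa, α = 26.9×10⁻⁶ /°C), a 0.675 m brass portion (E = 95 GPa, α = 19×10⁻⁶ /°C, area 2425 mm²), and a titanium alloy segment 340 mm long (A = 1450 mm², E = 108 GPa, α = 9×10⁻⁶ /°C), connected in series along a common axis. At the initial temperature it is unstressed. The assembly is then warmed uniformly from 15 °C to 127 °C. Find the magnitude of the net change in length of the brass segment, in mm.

With the walls removed the bar would change length by δ_free = Σ αᵢΔT Lᵢ = 26.9×10⁻⁶×112×270 + 19×10⁻⁶×112×675 + 9×10⁻⁶×112×340 = 2.593 mm.
The walls prevent any net length change, so an axial force P (same in every segment) develops. Compatibility: P · Σ Lᵢ/(AᵢEᵢ) = δ_free.
Σ Lᵢ/(AᵢEᵢ) = 270/(1450×46×10³) + 675/(2425×95×10³) + 340/(1450×108×10³) = 9.149×10⁻⁶ mm/N.
Hence P = δ_free / Σ(L/AE) = 2.593/9.149×10⁻⁶ = 283.4 kN (compressive).
For the brass segment, free thermal change = 19×10⁻⁶×112×675 = 1.436 mm and elastic change from P = 283400×675/(2425×95×10³) = 0.8303 mm; these oppose, so the net change is 0.606 mm (segment lengthens).

|ΔL| ≈ 0.606 mm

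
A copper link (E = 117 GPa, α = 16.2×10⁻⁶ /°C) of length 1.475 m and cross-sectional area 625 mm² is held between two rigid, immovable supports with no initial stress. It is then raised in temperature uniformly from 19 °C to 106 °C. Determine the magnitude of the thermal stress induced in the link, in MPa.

σ ≈ 165 MPa (compressive)

The supports are rigid, so the total axial strain is zero. The restrained thermal strain is ε = αΔT = 16.2×10⁻⁶ × 87 = 1409.4×10⁻⁶.
σ = EαΔT = 117×10³ × 16.2×10⁻⁶ × 87 = 164.9 MPa (compressive; the link is trying to expand).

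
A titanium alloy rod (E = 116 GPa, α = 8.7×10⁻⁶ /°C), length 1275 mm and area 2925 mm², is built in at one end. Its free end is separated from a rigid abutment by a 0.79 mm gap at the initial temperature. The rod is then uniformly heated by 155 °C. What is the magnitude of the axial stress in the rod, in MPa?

σ ≈ 84.6 MPa (compressive)

Free thermal elongation = αΔT L = 8.7×10⁻⁶ × 155 × 1275 = 1.719 mm.
The gap closes (δ_free > 0.79 mm) and the wall then resists a further 1.719 − 0.79 = 0.9293 mm of expansion.
That suppressed elongation corresponds to σ = E·Δ/L = 116×10³ × 0.9293/1275 = 84.55 MPa.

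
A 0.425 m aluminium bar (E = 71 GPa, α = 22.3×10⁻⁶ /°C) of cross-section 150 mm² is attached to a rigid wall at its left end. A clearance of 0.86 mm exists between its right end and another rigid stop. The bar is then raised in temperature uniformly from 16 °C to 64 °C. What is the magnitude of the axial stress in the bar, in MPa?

Unrestrained expansion: δ_free = αΔT L = 22.3×10⁻⁶ × 48 × 425 = 0.4549 mm.
Since δ_free = 0.455 mm is less than the 0.86 mm gap, the bar never touches the wall. No axial force develops.

σ ≈ 0 MPa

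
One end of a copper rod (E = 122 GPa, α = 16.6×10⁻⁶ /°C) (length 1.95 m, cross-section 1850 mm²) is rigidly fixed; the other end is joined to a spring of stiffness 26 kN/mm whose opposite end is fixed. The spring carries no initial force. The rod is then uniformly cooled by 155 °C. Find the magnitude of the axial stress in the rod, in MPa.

Free thermal contraction: δ_free = αΔT L = 16.6×10⁻⁶ × 155 × 1950 = 5.017 mm.
With a force P in the spring, the elastic change of the rod is PL/(AE) and that of the spring is P/k; compatibility requires their sum to equal δ_free.
P [ L/(AE) + 1/k ] = δ_free → P [ 1950/(1850×122×10³) + 1/(26×10³) ] = 5.017.
P = 5.017 / 4.71×10⁻⁵ = 106500 N.
σ = P/A = 106500/1850 = 57.58 MPa.

σ ≈ 57.6 MPa (tensile)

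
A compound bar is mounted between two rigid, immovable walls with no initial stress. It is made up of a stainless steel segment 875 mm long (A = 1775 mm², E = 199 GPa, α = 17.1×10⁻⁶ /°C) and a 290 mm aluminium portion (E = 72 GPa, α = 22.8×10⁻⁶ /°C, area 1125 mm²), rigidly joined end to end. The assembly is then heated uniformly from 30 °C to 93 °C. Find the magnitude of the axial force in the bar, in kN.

If the supports were absent, the total length change would be Σ αᵢΔT Lᵢ = 17.1×10⁻⁶×63×875 + 22.8×10⁻⁶×63×290 = 1.359 mm.
The walls prevent any net length change, so an axial force P (same in every segment) develops. Compatibility: P · Σ Lᵢ/(AᵢEᵢ) = δ_free.
Σ Lᵢ/(AᵢEᵢ) = 875/(1775×199×10³) + 290/(1125×72×10³) = 6.057×10⁻⁶ mm/N.
P = 1.359 / 6.057×10⁻⁶ = 224400 N = 224.4 kN, compressive.

P ≈ 224 kN (compressive)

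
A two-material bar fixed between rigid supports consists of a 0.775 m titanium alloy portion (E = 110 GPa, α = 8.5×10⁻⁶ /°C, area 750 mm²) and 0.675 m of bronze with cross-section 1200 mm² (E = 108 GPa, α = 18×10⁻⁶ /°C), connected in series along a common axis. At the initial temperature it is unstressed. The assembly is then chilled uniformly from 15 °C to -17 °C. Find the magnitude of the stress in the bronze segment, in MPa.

If the supports were absent, the total length change would be Σ αᵢΔT Lᵢ = 8.5×10⁻⁶×32×775 + 18×10⁻⁶×32×675 = 0.5996 mm.
Since the ends are fixed, an axial force P builds up, equal in every segment, with P · Σ Lᵢ/(AᵢEᵢ) = δ_free.
The series flexibility is Σ Lᵢ/(AᵢEᵢ) = 775/(750×110×10³) + 675/(1200×108×10³) = 1.46×10⁻⁵ mm/N.
P = 0.5996 / 1.46×10⁻⁵ = 41060 N = 41.06 kN, tensile.
σ_{bronze} = P / A = 41060 / 1200 = 34.22 MPa.

σ ≈ 34.2 MPa (tensile)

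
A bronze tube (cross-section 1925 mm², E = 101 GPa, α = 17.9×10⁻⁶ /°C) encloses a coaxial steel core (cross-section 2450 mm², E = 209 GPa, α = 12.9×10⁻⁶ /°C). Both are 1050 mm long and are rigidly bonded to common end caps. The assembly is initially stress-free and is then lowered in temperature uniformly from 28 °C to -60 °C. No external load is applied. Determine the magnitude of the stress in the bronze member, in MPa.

σ ≈ 32.2 MPa (tensile)

The bronze has the larger α, so on cooling it would change length more than the steel if both were free. The rigid plates force a common final length, so the bronze is put into tension and the steel into compression, with equal and opposite forces P (no external load).
Setting the final lengths equal and cancelling L: (α₁ − α₂)ΔT = P/(A₁E₁) + P/(A₂E₂).
|α₁ − α₂|·ΔT = 5×10⁻⁶ × 88 = 0.00044.
1/(A₁E₁) + 1/(A₂E₂) = 1/(1925×101×10³) + 1/(2450×209×10³) = 7.096×10⁻⁹ N⁻¹.
So P = 0.00044 / 7.096×10⁻⁹ = 62 kN.
σ_{bronze} = P/A₁ = 62000/1925 = 32.21 MPa, tensile.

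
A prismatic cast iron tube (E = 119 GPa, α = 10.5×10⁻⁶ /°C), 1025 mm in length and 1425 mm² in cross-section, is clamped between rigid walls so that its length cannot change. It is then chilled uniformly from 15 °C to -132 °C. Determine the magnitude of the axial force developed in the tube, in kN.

P ≈ 262 kN (tensile)

Full restraint means ε = 0, so the stress is σ = EαΔT = 119×10³ × 10.5×10⁻⁶ × 147 = 183.7 MPa.
Then P = σA = 183.7 × 1425 mm² = 261.7 kN, tensile.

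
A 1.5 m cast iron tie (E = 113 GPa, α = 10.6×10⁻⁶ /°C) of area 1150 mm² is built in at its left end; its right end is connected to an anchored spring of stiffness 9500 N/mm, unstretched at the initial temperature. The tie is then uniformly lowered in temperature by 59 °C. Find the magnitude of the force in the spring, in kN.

P ≈ 8.03 kN

If the spring were absent the tie would shorten by αΔT L = 10.6×10⁻⁶ × 59 × 1500 = 0.9381 mm.
Let P be the tensile force in the spring. The tie extends elastically by PL/(AE) and the spring stretches by P/k; together these equal δ_free.
So P = δ_free / [L/(AE) + 1/k] = 0.9381 / [ 1500/(1150×113×10³) + 1/(9500) ].
P = 0.9381 / 0.0001168 = 8031 N.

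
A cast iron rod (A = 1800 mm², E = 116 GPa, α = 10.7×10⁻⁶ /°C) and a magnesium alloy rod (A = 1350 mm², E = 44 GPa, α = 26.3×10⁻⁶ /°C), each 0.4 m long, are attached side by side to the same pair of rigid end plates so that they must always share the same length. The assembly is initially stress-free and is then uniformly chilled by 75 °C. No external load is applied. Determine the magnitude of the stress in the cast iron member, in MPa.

σ ≈ 30.1 MPa (compressive)

Equilibrium of a rigid end plate with no external load gives equal and opposite internal forces ±P in the two members. Since α_{magnesium alloy} > α_{cast iron}, cooling drives the magnesium alloy into tension and the cast iron into compression.
Setting the final lengths equal and cancelling L: (α₁ − α₂)ΔT = P/(A₁E₁) + P/(A₂E₂).
|α₁ − α₂|·ΔT = 15.6×10⁻⁶ × 75 = 0.00117.
1/(A₁E₁) + 1/(A₂E₂) = 1/(1800×116×10³) + 1/(1350×44×10³) = 2.162×10⁻⁸ N⁻¹.
So P = 0.00117 / 2.162×10⁻⁸ = 54.11 kN.
σ_{cast iron} = P/A₁ = 54110/1800 = 30.06 MPa, compressive.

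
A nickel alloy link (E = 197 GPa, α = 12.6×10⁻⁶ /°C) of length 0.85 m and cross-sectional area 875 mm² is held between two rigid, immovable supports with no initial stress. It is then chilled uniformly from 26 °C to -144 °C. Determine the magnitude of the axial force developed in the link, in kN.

With zero net strain, σ = E·αΔT = 197 GPa × 12.6×10⁻⁶ × 170 = 422 MPa.
Axial force P = σA = 422 × 875 = 369200 N = 369.2 kN, tensile.

P ≈ 369 kN (tensile)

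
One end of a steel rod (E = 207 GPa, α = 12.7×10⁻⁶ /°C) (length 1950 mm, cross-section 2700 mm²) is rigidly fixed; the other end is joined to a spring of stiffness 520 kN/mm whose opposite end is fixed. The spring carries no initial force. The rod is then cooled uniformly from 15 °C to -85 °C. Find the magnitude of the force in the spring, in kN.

P ≈ 458 kN

If the spring were absent the rod would shorten by αΔT L = 12.7×10⁻⁶ × 100 × 1950 = 2.476 mm.
With a force P in the spring, the elastic change of the rod is PL/(AE) and that of the spring is P/k; compatibility requires their sum to equal δ_free.
P [ L/(AE) + 1/k ] = δ_free → P [ 1950/(2700×207×10³) + 1/(520×10³) ] = 2.476.
P = 2.476 / 5.412×10⁻⁶ = 457600 N.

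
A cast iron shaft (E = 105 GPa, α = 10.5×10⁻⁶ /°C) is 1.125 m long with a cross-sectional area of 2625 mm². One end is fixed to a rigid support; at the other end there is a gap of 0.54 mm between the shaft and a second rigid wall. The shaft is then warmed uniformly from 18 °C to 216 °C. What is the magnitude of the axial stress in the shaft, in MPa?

Free thermal elongation = αΔT L = 10.5×10⁻⁶ × 198 × 1125 = 2.339 mm.
The gap closes (δ_free > 0.54 mm) and the wall then resists a further 2.339 − 0.54 = 1.799 mm of expansion.
That suppressed elongation corresponds to σ = E·Δ/L = 105×10³ × 1.799/1125 = 167.9 MPa.

σ ≈ 168 MPa (compressive)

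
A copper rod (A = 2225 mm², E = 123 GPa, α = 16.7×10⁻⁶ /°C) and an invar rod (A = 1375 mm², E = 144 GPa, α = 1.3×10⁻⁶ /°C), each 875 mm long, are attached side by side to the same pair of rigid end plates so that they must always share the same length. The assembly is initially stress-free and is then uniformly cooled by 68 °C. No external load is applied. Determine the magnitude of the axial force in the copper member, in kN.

P ≈ 120 kN (tensile in the copper)

Both members must finish at the same length. With the larger α, the copper tends to over-contract; the plates restrain it, putting the copper in tension and the invar in compression. With no external load the two internal forces are equal and opposite, magnitude P.
Equating the net (thermal + elastic) strains gives |α₁ − α₂|·ΔT = P·[1/(A₁E₁) + 1/(A₂E₂)].
|α₁ − α₂|·ΔT = 15.4×10⁻⁶ × 68 = 0.001047.
1/(A₁E₁) + 1/(A₂E₂) = 1/(2225×123×10³) + 1/(1375×144×10³) = 8.704×10⁻⁹ N⁻¹.
So P = 0.001047 / 8.704×10⁻⁹ = 120.3 kN.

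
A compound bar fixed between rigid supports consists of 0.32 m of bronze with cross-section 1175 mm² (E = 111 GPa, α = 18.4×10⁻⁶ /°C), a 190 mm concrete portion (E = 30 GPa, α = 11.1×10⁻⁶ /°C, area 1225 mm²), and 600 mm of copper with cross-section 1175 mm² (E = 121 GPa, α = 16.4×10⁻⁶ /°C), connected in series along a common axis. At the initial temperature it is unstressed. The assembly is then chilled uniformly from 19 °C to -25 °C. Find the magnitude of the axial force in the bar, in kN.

If the supports were absent, the total length change would be Σ αᵢΔT Lᵢ = 18.4×10⁻⁶×44×320 + 11.1×10⁻⁶×44×190 + 16.4×10⁻⁶×44×600 = 0.7848 mm.
The rigid supports impose zero overall length change; the single axial force P common to all segments must satisfy P Σ Lᵢ/(AᵢEᵢ) = δ_free.
Σ Lᵢ/(AᵢEᵢ) = 320/(1175×111×10³) + 190/(1225×30×10³) + 600/(1175×121×10³) = 1.184×10⁻⁵ mm/N.
Hence P = δ_free / Σ(L/AE) = 0.7848/1.184×10⁻⁵ = 66.27 kN (tensile).

P ≈ 66.3 kN (tensile)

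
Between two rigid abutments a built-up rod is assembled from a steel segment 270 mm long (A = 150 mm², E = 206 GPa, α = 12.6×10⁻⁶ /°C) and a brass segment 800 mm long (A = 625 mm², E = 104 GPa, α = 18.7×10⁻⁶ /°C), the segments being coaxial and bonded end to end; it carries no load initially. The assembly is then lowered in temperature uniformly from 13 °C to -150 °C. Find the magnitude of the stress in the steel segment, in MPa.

σ ≈ 948 MPa (tensile)

If the supports were absent, the total length change would be Σ αᵢΔT Lᵢ = 12.6×10⁻⁶×163×270 + 18.7×10⁻⁶×163×800 = 2.993 mm.
The walls prevent any net length change, so an axial force P (same in every segment) develops. Compatibility: P · Σ Lᵢ/(AᵢEᵢ) = δ_free.
The series flexibility is Σ Lᵢ/(AᵢEᵢ) = 270/(150×206×10³) + 800/(625×104×10³) = 2.105×10⁻⁵ mm/N.
P = 2.993 / 2.105×10⁻⁵ = 142200 N = 142.2 kN, tensile.
σ_{steel} = P / A = 142200 / 150 = 948.1 MPa.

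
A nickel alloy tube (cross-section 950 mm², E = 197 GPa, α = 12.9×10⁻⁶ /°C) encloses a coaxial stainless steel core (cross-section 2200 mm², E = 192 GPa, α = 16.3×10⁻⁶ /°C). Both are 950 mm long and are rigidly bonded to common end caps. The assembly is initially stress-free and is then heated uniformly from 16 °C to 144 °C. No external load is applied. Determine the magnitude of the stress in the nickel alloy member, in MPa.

Equilibrium of a rigid end plate with no external load gives equal and opposite internal forces ±P in the two members. Since α_{stainless steel} > α_{nickel alloy}, heating drives the stainless steel into compression and the nickel alloy into tension.
Compatibility of the two members (thermal + elastic change equal): (α₁ − α₂)ΔT = P·[1/(A₁E₁) + 1/(A₂E₂)].
|α₁ − α₂|·ΔT = 3.4×10⁻⁶ × 128 = 0.0004352.
1/(A₁E₁) + 1/(A₂E₂) = 1/(950×197×10³) + 1/(2200×192×10³) = 7.711×10⁻⁹ N⁻¹.
P = 0.0004352 / 7.711×10⁻⁹ = 56440 N = 56.44 kN.
σ_{nickel alloy} = P/A₁ = 56440/950 = 59.41 MPa, tensile.

σ ≈ 59.4 MPa (tensile)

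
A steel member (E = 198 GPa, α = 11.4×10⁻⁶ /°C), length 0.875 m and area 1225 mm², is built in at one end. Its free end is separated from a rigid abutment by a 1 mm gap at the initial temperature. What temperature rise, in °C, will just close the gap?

ΔT ≈ 100 °C

The gap closes when αΔT L = 1 mm, since the member is still unstressed at that instant.
So ΔT = g/(αL) = 1/(11.4×10⁻⁶ × 875) = 100.3 °C.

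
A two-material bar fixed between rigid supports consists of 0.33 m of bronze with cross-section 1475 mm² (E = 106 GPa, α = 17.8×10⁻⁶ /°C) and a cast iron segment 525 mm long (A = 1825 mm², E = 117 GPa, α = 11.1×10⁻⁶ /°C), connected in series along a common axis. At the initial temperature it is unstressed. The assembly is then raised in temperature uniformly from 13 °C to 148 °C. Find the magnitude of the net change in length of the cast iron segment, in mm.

Free thermal expansion of the whole bar: Σ αᵢΔT Lᵢ = 17.8×10⁻⁶×135×330 + 11.1×10⁻⁶×135×525 = 1.58 mm.
The rigid supports impose zero overall length change; the single axial force P common to all segments must satisfy P Σ Lᵢ/(AᵢEᵢ) = δ_free.
The series flexibility is Σ Lᵢ/(AᵢEᵢ) = 330/(1475×106×10³) + 525/(1825×117×10³) = 4.569×10⁻⁶ mm/N.
Hence P = δ_free / Σ(L/AE) = 1.58/4.569×10⁻⁶ = 345.7 kN (compressive).
For the cast iron segment, free thermal change = 11.1×10⁻⁶×135×525 = 0.7867 mm and elastic change from P = 345700×525/(1825×117×10³) = 0.85 mm; these oppose, so the net change is 0.0633 mm (segment shortens).

|ΔL| ≈ 0.0633 mm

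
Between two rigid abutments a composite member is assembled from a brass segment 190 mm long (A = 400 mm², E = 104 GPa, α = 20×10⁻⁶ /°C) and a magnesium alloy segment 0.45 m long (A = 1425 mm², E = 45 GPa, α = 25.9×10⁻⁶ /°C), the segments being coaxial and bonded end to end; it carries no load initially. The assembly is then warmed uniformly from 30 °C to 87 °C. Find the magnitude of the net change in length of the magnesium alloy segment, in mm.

|ΔL| ≈ 0.131 mm

With the walls removed the bar would change length by δ_free = Σ αᵢΔT Lᵢ = 20×10⁻⁶×57×190 + 25.9×10⁻⁶×57×450 = 0.8809 mm.
The rigid supports impose zero overall length change; the single axial force P common to all segments must satisfy P Σ Lᵢ/(AᵢEᵢ) = δ_free.
The series flexibility is Σ Lᵢ/(AᵢEᵢ) = 190/(400×104×10³) + 450/(1425×45×10³) = 1.158×10⁻⁵ mm/N.
P = 0.8809 / 1.158×10⁻⁵ = 76040 N = 76.04 kN, compressive.
For the magnesium alloy segment, free thermal change = 25.9×10⁻⁶×57×450 = 0.6643 mm and elastic change from P = 76040×450/(1425×45×10³) = 0.5336 mm; these oppose, so the net change is 0.131 mm (segment lengthens).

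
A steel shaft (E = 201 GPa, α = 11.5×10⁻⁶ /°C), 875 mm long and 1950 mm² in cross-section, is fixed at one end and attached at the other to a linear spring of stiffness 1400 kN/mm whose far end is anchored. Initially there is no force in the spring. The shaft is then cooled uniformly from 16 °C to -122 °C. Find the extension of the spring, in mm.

The unrestrained thermal change is αΔT L = 11.5×10⁻⁶ × 138 × 875 = 1.389 mm.
Let P be the tensile force in the spring. The shaft extends elastically by PL/(AE) and the spring stretches by P/k; together these equal δ_free.
P [ L/(AE) + 1/k ] = δ_free → P [ 875/(1950×201×10³) + 1/(1400×10³) ] = 1.389.
P = 1.389 / 2.947×10⁻⁶ = 471200 N.
Spring extension = P/k = 471200/(1400×10³) = 0.3366 mm.

δ ≈ 0.337 mm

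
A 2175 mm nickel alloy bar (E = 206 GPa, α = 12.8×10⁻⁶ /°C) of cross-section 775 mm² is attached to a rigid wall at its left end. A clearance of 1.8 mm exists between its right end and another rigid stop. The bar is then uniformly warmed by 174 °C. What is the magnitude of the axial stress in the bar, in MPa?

Free thermal elongation = αΔT L = 12.8×10⁻⁶ × 174 × 2175 = 4.844 mm.
After closing the 1.8 mm clearance, 4.844 − 1.8 = 3.044 mm of expansion remains to be suppressed by the wall.
Compatibility: PL/(AE) = 3.044 mm, so σ = P/A = E × (3.044/2175) = 288.3 MPa.

σ ≈ 288 MPa (compressive)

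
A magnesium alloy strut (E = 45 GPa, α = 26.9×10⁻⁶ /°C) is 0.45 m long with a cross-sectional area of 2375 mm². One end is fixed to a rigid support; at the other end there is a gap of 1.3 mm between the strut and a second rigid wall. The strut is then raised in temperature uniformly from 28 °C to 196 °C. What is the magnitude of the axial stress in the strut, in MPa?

σ ≈ 73.4 MPa (compressive)

Unrestrained expansion: δ_free = αΔT L = 26.9×10⁻⁶ × 168 × 450 = 2.034 mm.
The gap closes (δ_free > 1.3 mm) and the wall then resists a further 2.034 − 1.3 = 0.7336 mm of expansion.
That suppressed elongation corresponds to σ = E·Δ/L = 45×10³ × 0.7336/450 = 73.36 MPa.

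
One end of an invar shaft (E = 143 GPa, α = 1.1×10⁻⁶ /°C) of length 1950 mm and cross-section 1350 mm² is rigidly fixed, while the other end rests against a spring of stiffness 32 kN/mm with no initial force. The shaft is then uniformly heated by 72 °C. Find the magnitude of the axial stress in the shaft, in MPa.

σ ≈ 2.77 MPa (compressive)

The unrestrained thermal change is αΔT L = 1.1×10⁻⁶ × 72 × 1950 = 0.1544 mm.
With a force P in the spring, the elastic change of the shaft is PL/(AE) and that of the spring is P/k; compatibility requires their sum to equal δ_free.
So P = δ_free / [L/(AE) + 1/k] = 0.1544 / [ 1950/(1350×143×10³) + 1/(32×10³) ].
P = 0.1544 / 4.135×10⁻⁵ = 3735 N.
σ = P/A = 3735/1350 = 2.767 MPa.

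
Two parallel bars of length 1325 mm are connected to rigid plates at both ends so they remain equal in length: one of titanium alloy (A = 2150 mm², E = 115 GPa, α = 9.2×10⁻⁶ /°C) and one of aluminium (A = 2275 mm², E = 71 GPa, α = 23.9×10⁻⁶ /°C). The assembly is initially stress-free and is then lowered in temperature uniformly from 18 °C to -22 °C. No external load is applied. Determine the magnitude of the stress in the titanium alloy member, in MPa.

σ ≈ 26.7 MPa (compressive)

The aluminium has the larger α, so on cooling it would change length more than the titanium alloy if both were free. The rigid plates force a common final length, so the aluminium is put into tension and the titanium alloy into compression, with equal and opposite forces P (no external load).
Compatibility of the two members (thermal + elastic change equal): (α₁ − α₂)ΔT = P·[1/(A₁E₁) + 1/(A₂E₂)].
|α₁ − α₂|·ΔT = 14.7×10⁻⁶ × 40 = 0.000588.
1/(A₁E₁) + 1/(A₂E₂) = 1/(2150×115×10³) + 1/(2275×71×10³) = 1.024×10⁻⁸ N⁻¹.
P = 0.000588 / 1.024×10⁻⁸ = 57450 N = 57.45 kN.
σ_{titanium alloy} = P/A₁ = 57450/2150 = 26.72 MPa, compressive.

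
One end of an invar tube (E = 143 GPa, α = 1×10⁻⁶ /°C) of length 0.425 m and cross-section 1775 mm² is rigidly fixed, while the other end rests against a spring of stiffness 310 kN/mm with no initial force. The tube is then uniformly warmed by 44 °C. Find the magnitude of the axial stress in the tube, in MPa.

If the spring were absent the tube would lengthen by αΔT L = 1×10⁻⁶ × 44 × 425 = 0.0187 mm.
Let P be the compressive force at the spring. The tube shortens elastically by PL/(AE) and the spring compresses by P/k; together these equal δ_free.
So P = δ_free / [L/(AE) + 1/k] = 0.0187 / [ 425/(1775×143×10³) + 1/(310×10³) ].
P = 0.0187 / 4.9×10⁻⁶ = 3816 N.
σ = P/A = 3816/1775 = 2.15 MPa.

σ ≈ 2.15 MPa (compressive)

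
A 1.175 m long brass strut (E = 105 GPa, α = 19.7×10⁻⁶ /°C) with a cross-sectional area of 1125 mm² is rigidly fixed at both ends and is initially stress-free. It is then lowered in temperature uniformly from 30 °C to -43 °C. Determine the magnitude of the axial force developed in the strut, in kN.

P ≈ 170 kN (tensile)

With zero net strain, σ = E·αΔT = 105 GPa × 19.7×10⁻⁶ × 73 = 151 MPa.
Axial force P = σA = 151 × 1125 = 169900 N = 169.9 kN, tensile.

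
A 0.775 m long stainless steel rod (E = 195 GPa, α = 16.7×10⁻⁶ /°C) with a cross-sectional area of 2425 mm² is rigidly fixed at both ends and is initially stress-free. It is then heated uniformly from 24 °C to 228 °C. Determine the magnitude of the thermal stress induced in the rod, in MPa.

σ ≈ 664 MPa (compressive)

Because both ends are immovable the net strain is zero, and the suppressed thermal strain is αΔT = 16.7×10⁻⁶ × 204 = 3406.8×10⁻⁶.
σ = EαΔT = 195×10³ × 16.7×10⁻⁶ × 204 = 664.3 MPa (compressive; the rod is trying to expand).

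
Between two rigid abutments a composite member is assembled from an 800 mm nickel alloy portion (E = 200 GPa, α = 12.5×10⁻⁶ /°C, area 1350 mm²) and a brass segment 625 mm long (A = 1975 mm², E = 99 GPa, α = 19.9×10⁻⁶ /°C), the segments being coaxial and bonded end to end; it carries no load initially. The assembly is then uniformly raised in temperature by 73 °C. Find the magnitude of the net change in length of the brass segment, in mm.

With the walls removed the bar would change length by δ_free = Σ αᵢΔT Lᵢ = 12.5×10⁻⁶×73×800 + 19.9×10⁻⁶×73×625 = 1.638 mm.
The rigid supports impose zero overall length change; the single axial force P common to all segments must satisfy P Σ Lᵢ/(AᵢEᵢ) = δ_free.
The series flexibility is Σ Lᵢ/(AᵢEᵢ) = 800/(1350×200×10³) + 625/(1975×99×10³) = 6.159×10⁻⁶ mm/N.
Hence P = δ_free / Σ(L/AE) = 1.638/6.159×10⁻⁶ = 265.9 kN (compressive).
For the brass segment, free thermal change = 19.9×10⁻⁶×73×625 = 0.9079 mm and elastic change from P = 265900×625/(1975×99×10³) = 0.85 mm; these oppose, so the net change is 0.0579 mm (segment lengthens).

|ΔL| ≈ 0.0579 mm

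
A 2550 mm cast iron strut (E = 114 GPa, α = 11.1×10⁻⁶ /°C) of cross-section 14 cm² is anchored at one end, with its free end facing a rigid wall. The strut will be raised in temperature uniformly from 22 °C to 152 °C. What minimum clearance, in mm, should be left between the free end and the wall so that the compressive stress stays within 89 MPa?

With no wall the strut would lengthen by αΔT L = 11.1×10⁻⁶ × 130 × 2550 = 3.68 mm.
A stress of 89 MPa corresponds to the wall pushing the strut back by σL/E = 89×2550/(114×10³) = 1.991 mm.
So the gap has to take up the difference, g_min = δ_free − σL/E = 3.68 − 1.991 = 1.689 mm.

g ≈ 1.69 mm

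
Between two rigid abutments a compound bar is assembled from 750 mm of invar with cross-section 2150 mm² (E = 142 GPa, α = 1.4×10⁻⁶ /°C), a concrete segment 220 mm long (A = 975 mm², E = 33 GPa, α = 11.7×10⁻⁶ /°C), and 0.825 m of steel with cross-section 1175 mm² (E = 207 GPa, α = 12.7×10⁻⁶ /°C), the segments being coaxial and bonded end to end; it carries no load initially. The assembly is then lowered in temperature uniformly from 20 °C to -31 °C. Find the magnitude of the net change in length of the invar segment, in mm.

Free thermal contraction of the whole bar: Σ αᵢΔT Lᵢ = 1.4×10⁻⁶×51×750 + 11.7×10⁻⁶×51×220 + 12.7×10⁻⁶×51×825 = 0.7192 mm.
The rigid supports impose zero overall length change; the single axial force P common to all segments must satisfy P Σ Lᵢ/(AᵢEᵢ) = δ_free.
Σ Lᵢ/(AᵢEᵢ) = 750/(2150×142×10³) + 220/(975×33×10³) + 825/(1175×207×10³) = 1.269×10⁻⁵ mm/N.
Hence P = δ_free / Σ(L/AE) = 0.7192/1.269×10⁻⁵ = 56.69 kN (tensile).
For the invar segment, free thermal change = 1.4×10⁻⁶×51×750 = 0.05355 mm and elastic change from P = 56690×750/(2150×142×10³) = 0.1393 mm; these oppose, so the net change is 0.0857 mm (segment lengthens).

|ΔL| ≈ 0.0857 mm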